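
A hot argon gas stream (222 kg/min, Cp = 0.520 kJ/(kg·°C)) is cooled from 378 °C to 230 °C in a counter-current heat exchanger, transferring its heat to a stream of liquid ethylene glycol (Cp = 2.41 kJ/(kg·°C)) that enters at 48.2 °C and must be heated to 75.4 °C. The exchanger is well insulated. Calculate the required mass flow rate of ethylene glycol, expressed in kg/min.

Heat released by hot stream: Q = 222 × 0.520 × (378 − 230) = 17085 kJ/min
Energy balance on cold side (adiabatic exchanger): Q = ṁ_c·Cp_c·(T_c,out − T_c,in)
ṁ_c = 17085 / [2.41 × (75.4 − 48.2)] = 260.63 kg/min

ṁ_c = 261 kg/min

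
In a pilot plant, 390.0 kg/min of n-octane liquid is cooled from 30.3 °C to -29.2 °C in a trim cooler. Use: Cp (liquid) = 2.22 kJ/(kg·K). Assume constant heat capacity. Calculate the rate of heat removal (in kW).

Q_c = 859 kW

Q = ṁ·Cp·ΔT = 390.0 × 2.22 × (-29.2 − 30.3) = -51515 kJ/min
Converting: 51515 / 60 s = 858.59 kW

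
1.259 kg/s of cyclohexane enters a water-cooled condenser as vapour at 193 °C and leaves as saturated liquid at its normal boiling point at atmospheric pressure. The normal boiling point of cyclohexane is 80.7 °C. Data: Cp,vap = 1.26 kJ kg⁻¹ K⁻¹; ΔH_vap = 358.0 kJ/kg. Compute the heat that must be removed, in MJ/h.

Q_c = 2260 MJ/h

vapour 193→80.7 °C: -141.5 kJ/kg
condensation at 80.7 °C: -358 kJ/kg
Δh = -141.5 + -358 = -499.5 kJ/kg
Q = ṁ·Δh = 1.259 kg/s × -499.5 kJ/kg = -628.87 kJ/s
|Q| = 628.87 kW = 2263.9 MJ/h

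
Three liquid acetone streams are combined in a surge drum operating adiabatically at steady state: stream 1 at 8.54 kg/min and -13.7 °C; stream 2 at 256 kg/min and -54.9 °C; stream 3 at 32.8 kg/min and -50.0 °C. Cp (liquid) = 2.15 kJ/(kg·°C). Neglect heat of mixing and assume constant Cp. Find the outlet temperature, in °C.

Adiabatic, steady state ⇒ Σ ṁᵢCp,ᵢ(T_out − Tᵢ) = 0
T_out = Σ ṁᵢCp,ᵢTᵢ / Σ ṁᵢCp,ᵢ
      = -33995 / 639.28 = -53.176 °C

T_out = -53.2 °C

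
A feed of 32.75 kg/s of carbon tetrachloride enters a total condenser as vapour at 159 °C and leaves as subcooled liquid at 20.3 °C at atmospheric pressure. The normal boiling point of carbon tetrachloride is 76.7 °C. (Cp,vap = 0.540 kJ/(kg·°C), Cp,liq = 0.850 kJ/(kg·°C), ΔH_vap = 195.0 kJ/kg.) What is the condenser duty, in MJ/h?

Q_c = 33900 MJ/h

vapour 159→76.7 °C: -44.442 kJ/kg
condensation at 76.7 °C: -195 kJ/kg
liquid 76.7→20.3 °C: -47.94 kJ/kg
Δh = -44.442 + -195 + -47.94 = -287.38 kJ/kg
Q = ṁ·Δh = 32.75 kg/s × -287.38 kJ/kg = -9411.8 kJ/s
|Q| = 9411.8 kW = 33882 MJ/h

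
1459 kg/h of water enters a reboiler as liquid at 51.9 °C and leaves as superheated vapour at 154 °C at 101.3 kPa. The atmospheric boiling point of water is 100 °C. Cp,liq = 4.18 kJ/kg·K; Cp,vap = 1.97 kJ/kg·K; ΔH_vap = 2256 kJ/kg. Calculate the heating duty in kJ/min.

liquid 51.9→100 °C: 201.06 kJ/kg
vaporisation at 100 °C: 2256 kJ/kg
vapour 100→154 °C: 106.38 kJ/kg
Δh = 201.06 + 2256 + 106.38 = 2563.4 kJ/kg
Q = ṁ·Δh = 1459 kg/h × 2563.4 kJ/kg = 3.7401e+06 kJ/h
|Q| = 1038.9 kW = 62334 kJ/min

Q = 62300 kJ/min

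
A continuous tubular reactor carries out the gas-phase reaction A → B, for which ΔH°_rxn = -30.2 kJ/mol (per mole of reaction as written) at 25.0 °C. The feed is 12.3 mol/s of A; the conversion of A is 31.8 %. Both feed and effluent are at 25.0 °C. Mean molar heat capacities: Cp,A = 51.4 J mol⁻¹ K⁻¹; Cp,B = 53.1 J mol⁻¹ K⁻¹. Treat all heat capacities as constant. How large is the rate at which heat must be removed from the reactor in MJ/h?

Extent of reaction ξ = 0.318 × 12.3 = 3.9114 mol/s
Reaction term: ξ·ΔH°_rxn = 3.9114 × -30.2 = -118.12 kJ/s
Q = ΔH = -118.12 kJ/s = -118.12 kW
Heat removed = 425.25 MJ/h

Q_out = 425 MJ/h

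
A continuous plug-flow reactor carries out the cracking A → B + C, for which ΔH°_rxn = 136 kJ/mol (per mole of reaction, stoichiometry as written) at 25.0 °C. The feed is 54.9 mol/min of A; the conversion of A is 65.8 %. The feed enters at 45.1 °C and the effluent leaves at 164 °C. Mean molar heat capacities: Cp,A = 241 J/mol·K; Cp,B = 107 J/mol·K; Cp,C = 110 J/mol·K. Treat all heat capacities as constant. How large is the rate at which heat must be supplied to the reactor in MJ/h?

Extent of reaction ξ = 0.658 × 54.9 = 36.124 mol/min
Reaction term: ξ·ΔH°_rxn = 36.124 × 136 = 4912.9 kJ/min
Sensible, feed 45.1→25 °C: -265.94 kJ/min
Outlet flows (mol/min): A 18.776, B 36.124, C 36.124
Sensible, products 25→164 °C: 1718.6 kJ/min
Q = ΔH = 6365.5 kJ/min = 106.09 kW
Heat supplied = 381.93 MJ/h

Q_in = 382 MJ/h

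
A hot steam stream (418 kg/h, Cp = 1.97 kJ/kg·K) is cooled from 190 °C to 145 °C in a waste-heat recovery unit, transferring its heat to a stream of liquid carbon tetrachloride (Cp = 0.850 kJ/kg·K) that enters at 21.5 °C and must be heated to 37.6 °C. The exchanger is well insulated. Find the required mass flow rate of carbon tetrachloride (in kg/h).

Heat released by hot stream: Q = 418 × 1.97 × (190 − 145) = 37056 kJ/h
Energy balance on cold side (adiabatic exchanger): Q = ṁ_c·Cp_c·(T_c,out − T_c,in)
ṁ_c = 37056 / [0.850 × (37.6 − 21.5)] = 2707.8 kg/h

ṁ_c = 2710 kg/h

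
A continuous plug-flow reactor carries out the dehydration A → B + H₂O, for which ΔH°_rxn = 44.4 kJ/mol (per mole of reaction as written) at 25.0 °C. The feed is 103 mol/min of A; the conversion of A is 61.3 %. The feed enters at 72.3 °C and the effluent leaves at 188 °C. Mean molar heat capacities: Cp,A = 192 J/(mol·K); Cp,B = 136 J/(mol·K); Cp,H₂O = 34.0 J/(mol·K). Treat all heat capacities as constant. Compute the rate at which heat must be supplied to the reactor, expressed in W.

Extent of reaction ξ = 0.613 × 103 = 63.139 mol/min
Reaction term: ξ·ΔH°_rxn = 63.139 × 44.4 = 2803.4 kJ/min
Sensible, feed 72.3→25 °C: -935.4 kJ/min
Outlet flows (mol/min): A 39.861, B 63.139, H₂O 63.139
Sensible, products 25→188 °C: 2997.1 kJ/min
Q = ΔH = 4865 kJ/min = 81.084 kW
Heat supplied = 81084 W

Q_in = 81100 W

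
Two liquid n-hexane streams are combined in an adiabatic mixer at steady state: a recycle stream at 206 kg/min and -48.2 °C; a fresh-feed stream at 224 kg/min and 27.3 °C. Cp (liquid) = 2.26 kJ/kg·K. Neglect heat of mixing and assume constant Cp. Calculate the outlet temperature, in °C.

T_out = -8.87 °C

Adiabatic, steady state ⇒ Σ ṁᵢCp,ᵢ(T_out − Tᵢ) = 0
T_out = Σ ṁᵢCp,ᵢTᵢ / Σ ṁᵢCp,ᵢ
      = -8619.6 / 971.8 = -8.8698 °C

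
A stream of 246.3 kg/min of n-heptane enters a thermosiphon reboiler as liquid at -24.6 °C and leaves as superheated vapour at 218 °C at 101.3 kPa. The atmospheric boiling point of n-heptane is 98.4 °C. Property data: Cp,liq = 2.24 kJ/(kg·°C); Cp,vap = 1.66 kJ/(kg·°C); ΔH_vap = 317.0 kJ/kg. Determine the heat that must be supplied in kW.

Q = 3250 kW

liquid -24.6→98.4 °C: 275.52 kJ/kg
vaporisation at 98.4 °C: 317 kJ/kg
vapour 98.4→218 °C: 198.54 kJ/kg
Δh = 275.52 + 317 + 198.54 = 791.06 kJ/kg
Q = ṁ·Δh = 246.3 kg/min × 791.06 kJ/kg = 194840 kJ/min
|Q| = 3247.3 kW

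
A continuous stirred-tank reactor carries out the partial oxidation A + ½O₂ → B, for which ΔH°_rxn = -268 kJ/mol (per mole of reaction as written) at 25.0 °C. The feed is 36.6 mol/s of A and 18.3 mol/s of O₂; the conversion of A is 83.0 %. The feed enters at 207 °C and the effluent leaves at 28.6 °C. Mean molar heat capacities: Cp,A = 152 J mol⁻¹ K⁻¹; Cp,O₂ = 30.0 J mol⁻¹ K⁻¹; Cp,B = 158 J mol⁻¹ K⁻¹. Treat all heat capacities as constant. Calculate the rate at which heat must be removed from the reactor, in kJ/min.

Extent of reaction ξ = 0.830 × 36.6 = 30.378 mol/s
Reaction term: ξ·ΔH°_rxn = 30.378 × -268 = -8141.3 kJ/s
Sensible, feed 207→25 °C: -1112.4 kJ/s
Outlet flows (mol/s): A 6.222, O₂ 3.111, B 30.378
Sensible, products 25→28.6 °C: 21.02 kJ/s
Q = ΔH = -9232.7 kJ/s = -9232.7 kW
Heat removed = 553960 kJ/min

Q_out = 554000 kJ/min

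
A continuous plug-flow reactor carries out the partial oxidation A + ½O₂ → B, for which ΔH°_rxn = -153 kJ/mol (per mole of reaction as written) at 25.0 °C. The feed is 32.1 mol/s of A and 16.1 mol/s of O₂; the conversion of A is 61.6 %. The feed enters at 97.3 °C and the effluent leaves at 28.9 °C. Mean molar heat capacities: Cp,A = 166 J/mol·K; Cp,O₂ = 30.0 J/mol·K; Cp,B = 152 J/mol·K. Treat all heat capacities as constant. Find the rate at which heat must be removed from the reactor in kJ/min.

Q_out = 206000 kJ/min

Extent of reaction ξ = 0.616 × 32.1 = 19.774 mol/s
Reaction term: ξ·ΔH°_rxn = 19.774 × -153 = -3025.4 kJ/s
Sensible, feed 97.3→25 °C: -420.18 kJ/s
Outlet flows (mol/s): A 12.326, O₂ 6.2132, B 19.774
Sensible, products 25→28.9 °C: 20.429 kJ/s
Q = ΔH = -3425.1 kJ/s = -3425.1 kW
Heat removed = 205510 kJ/min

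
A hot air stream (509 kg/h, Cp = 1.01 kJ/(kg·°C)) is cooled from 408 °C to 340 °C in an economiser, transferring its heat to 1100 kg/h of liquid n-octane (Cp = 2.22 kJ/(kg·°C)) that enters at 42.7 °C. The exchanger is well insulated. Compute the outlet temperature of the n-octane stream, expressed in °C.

Heat released by hot stream: Q = 509 × 1.01 × (408 − 340) = 34958 kJ/h
Energy balance on cold side (adiabatic exchanger): Q = ṁ_c·Cp_c·(T_c,out − T_c,in)
T_c,out = 42.7 + 34958/(1100 × 2.22) = 57.015 °C

T_c,out = 57.0 °C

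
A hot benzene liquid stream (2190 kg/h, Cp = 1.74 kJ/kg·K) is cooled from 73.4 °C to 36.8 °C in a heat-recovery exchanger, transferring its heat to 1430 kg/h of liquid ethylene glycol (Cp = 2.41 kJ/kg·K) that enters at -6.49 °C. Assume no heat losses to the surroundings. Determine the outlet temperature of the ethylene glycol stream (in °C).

T_c,out = 34.0 °C

Heat released by hot stream: Q = 2190 × 1.74 × (73.4 − 36.8) = 139470 kJ/h
Energy balance on cold side (adiabatic exchanger): Q = ṁ_c·Cp_c·(T_c,out − T_c,in)
T_c,out = -6.49 + 139470/(1430 × 2.41) = 33.979 °C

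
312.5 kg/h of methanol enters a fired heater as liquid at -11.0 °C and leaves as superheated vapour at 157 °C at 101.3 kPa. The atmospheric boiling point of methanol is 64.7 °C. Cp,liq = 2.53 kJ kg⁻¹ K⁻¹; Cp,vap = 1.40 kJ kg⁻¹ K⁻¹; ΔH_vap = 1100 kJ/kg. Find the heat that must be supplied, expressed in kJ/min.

Q = 7400 kJ/min

liquid -11.0→64.7 °C: 191.52 kJ/kg
vaporisation at 64.7 °C: 1100 kJ/kg
vapour 64.7→157 °C: 129.22 kJ/kg
Δh = 191.52 + 1100 + 129.22 = 1420.7 kJ/kg
Q = ṁ·Δh = 312.5 kg/h × 1420.7 kJ/kg = 443980 kJ/h
|Q| = 123.33 kW = 7399.7 kJ/min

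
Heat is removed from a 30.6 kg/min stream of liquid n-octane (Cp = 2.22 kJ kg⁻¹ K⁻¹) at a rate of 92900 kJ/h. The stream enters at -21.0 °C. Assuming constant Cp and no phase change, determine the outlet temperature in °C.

T_out = -43.8 °C

Q = 92900 kJ/h = 1548.3 kJ/min
ΔT = Q/(ṁ·Cp) = 1548.3/(30.6×2.22) = 22.792 K
T_out = -21.0 − 22.792 = -43.792 °C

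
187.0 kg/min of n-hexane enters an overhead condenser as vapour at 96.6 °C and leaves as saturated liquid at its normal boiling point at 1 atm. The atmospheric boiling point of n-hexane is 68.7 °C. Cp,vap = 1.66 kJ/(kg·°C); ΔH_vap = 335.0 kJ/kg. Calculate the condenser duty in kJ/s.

vapour 96.6→68.7 °C: -46.314 kJ/kg
condensation at 68.7 °C: -335 kJ/kg
Δh = -46.314 + -335 = -381.31 kJ/kg
Q = ṁ·Δh = 187.0 kg/min × -381.31 kJ/kg = -71306 kJ/min
|Q| = 1188.4 kW

Q_c = 1190 kJ/s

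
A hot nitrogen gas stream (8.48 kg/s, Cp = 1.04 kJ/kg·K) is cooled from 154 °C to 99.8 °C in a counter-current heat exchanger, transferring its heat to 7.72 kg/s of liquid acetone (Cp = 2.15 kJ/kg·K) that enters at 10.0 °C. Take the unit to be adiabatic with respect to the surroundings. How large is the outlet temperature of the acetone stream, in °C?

T_c,out = 38.8 °C

Heat released by hot stream: Q = 8.48 × 1.04 × (154 − 99.8) = 478 kJ/s
Energy balance on cold side (adiabatic exchanger): Q = ṁ_c·Cp_c·(T_c,out − T_c,in)
T_c,out = 10.0 + 478/(7.72 × 2.15) = 38.799 °C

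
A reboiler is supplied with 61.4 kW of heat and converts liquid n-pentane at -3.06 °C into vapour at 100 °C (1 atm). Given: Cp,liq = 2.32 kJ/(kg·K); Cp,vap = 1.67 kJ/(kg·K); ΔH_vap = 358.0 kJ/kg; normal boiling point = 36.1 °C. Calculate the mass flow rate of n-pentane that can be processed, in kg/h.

ṁ = 398 kg/h

Δh = 2.32×(36.1−-3.06) + 358.0 + 1.67×(100−36.1) = 555.56 kJ/kg
Q = 61.4 kW = 61.4 kJ/s = 221040 kJ/h
ṁ = Q/Δh = 221040 / 555.56 = 397.87 kg/h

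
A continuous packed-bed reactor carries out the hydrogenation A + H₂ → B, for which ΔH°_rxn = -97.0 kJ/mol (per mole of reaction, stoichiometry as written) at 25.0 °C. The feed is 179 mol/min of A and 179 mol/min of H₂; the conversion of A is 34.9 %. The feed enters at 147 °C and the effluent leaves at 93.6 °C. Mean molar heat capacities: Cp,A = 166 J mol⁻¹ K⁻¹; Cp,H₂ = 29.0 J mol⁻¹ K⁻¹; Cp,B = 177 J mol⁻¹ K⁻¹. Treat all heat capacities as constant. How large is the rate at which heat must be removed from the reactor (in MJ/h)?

Extent of reaction ξ = 0.349 × 179 = 62.471 mol/min
Reaction term: ξ·ΔH°_rxn = 62.471 × -97.0 = -6059.7 kJ/min
Sensible, feed 147→25 °C: -4258.4 kJ/min
Outlet flows (mol/min): A 116.53, H₂ 116.53, B 62.471
Sensible, products 25→93.6 °C: 2317.3 kJ/min
Q = ΔH = -8000.8 kJ/min = -133.35 kW
Heat removed = 480.05 MJ/h

Q_out = 480 MJ/h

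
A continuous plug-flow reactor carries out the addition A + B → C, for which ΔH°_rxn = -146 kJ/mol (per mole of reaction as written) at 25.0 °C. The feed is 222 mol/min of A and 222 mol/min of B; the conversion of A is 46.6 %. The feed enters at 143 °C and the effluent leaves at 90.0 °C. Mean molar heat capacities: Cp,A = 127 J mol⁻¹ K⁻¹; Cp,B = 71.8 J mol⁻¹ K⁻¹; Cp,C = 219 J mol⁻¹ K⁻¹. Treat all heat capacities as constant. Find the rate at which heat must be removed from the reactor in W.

Q_out = 288000 W

Extent of reaction ξ = 0.466 × 222 = 103.45 mol/min
Reaction term: ξ·ΔH°_rxn = 103.45 × -146 = -15104 kJ/min
Sensible, feed 143→25 °C: -5207.8 kJ/min
Outlet flows (mol/min): A 118.55, B 118.55, C 103.45
Sensible, products 25→90.0 °C: 3004.5 kJ/min
Q = ΔH = -17307 kJ/min = -288.45 kW
Heat removed = 288450 W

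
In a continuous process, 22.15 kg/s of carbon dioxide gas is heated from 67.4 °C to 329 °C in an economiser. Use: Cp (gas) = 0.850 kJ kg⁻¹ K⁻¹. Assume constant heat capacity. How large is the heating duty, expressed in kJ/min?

Q = 296000 kJ/min

Q = ṁ·Cp·ΔT = 22.15 × 0.850 × (329 − 67.4) = 4925.3 kJ/s
Heating duty = 295520 kJ/min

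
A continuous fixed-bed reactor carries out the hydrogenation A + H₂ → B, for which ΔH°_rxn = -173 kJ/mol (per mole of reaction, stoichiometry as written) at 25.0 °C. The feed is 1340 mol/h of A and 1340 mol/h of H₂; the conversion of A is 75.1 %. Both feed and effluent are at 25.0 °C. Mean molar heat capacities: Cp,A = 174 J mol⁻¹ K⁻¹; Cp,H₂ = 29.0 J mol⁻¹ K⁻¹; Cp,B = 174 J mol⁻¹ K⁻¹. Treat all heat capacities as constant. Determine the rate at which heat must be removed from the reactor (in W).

Extent of reaction ξ = 0.751 × 1340 = 1006.3 mol/h
Reaction term: ξ·ΔH°_rxn = 1006.3 × -173 = -174100 kJ/h
Q = ΔH = -174100 kJ/h = -48.36 kW
Heat removed = 48360 W

Q_out = 48400 W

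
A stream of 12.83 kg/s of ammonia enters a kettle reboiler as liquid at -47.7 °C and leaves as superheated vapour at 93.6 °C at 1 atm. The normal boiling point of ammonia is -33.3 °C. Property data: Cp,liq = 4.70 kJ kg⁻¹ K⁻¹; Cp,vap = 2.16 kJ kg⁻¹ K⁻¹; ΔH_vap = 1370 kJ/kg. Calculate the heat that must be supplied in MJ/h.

liquid -47.7→-33.3 °C: 67.68 kJ/kg
vaporisation at -33.3 °C: 1370 kJ/kg
vapour -33.3→93.6 °C: 274.1 kJ/kg
Δh = 67.68 + 1370 + 274.1 = 1711.8 kJ/kg
Q = ṁ·Δh = 12.83 kg/s × 1711.8 kJ/kg = 21962 kJ/s
|Q| = 21962 kW = 79064 MJ/h

Q = 79100 MJ/h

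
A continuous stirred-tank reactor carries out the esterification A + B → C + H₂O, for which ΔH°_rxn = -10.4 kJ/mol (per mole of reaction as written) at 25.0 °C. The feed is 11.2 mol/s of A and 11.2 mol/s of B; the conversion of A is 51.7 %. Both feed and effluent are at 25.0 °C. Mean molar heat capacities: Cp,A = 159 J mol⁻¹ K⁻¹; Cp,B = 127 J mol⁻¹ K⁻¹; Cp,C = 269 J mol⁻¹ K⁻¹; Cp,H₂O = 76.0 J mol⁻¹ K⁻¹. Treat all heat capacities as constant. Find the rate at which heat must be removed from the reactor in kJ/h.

Q_out = 217000 kJ/h

Extent of reaction ξ = 0.517 × 11.2 = 5.7904 mol/s
Reaction term: ξ·ΔH°_rxn = 5.7904 × -10.4 = -60.22 kJ/s
Q = ΔH = -60.22 kJ/s = -60.22 kW
Heat removed = 216790 kJ/h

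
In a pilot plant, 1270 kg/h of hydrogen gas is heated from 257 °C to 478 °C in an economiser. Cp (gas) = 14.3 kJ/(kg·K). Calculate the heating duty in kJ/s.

Q = ṁ·Cp·ΔT = 1270 × 14.3 × (478 − 257) = 4.0136e+06 kJ/h
Converting: 4.0136e+06 / 3600 s = 1114.9 kW

Q = 1110 kJ/s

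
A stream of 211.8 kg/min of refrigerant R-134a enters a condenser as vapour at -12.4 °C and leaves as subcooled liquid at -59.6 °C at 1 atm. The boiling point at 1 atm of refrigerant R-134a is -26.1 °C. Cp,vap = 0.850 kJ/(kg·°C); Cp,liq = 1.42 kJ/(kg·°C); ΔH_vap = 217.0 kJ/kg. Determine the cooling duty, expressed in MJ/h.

Q_c = 3510 MJ/h

vapour -12.4→-26.1 °C: -11.645 kJ/kg
condensation at -26.1 °C: -217 kJ/kg
liquid -26.1→-59.6 °C: -47.57 kJ/kg
Δh = -11.645 + -217 + -47.57 = -276.21 kJ/kg
Q = ṁ·Δh = 211.8 kg/min × -276.21 kJ/kg = -58502 kJ/min
|Q| = 975.04 kW = 3510.1 MJ/h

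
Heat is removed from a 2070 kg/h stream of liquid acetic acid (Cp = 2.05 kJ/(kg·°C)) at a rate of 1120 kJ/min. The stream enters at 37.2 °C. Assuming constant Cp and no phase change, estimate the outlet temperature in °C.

T_out = 21.4 °C

Q = 1120 kJ/min = 67200 kJ/h
ΔT = Q/(ṁ·Cp) = 67200/(2070×2.05) = 15.836 K
T_out = 37.2 − 15.836 = 21.364 °C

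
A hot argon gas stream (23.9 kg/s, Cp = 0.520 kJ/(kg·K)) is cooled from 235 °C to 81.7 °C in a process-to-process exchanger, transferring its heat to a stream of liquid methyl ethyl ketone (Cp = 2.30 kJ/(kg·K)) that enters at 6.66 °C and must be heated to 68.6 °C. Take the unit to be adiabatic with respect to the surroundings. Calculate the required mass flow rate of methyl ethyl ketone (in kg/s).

ṁ_c = 13.4 kg/s

Heat released by hot stream: Q = 23.9 × 0.520 × (235 − 81.7) = 1905.2 kJ/s
Energy balance on cold side (adiabatic exchanger): Q = ṁ_c·Cp_c·(T_c,out − T_c,in)
ṁ_c = 1905.2 / [2.30 × (68.6 − 6.66)] = 13.373 kg/s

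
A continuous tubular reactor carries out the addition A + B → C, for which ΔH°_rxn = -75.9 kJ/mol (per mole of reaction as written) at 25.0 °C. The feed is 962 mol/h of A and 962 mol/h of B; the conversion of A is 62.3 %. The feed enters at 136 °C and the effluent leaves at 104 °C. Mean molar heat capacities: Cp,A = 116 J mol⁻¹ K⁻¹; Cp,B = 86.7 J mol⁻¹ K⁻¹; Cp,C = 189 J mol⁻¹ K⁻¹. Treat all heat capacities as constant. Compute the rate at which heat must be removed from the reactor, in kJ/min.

Q_out = 873 kJ/min

Extent of reaction ξ = 0.623 × 962 = 599.33 mol/h
Reaction term: ξ·ΔH°_rxn = 599.33 × -75.9 = -45489 kJ/h
Sensible, feed 136→25 °C: -21645 kJ/h
Outlet flows (mol/h): A 362.67, B 362.67, C 599.33
Sensible, products 25→104 °C: 14756 kJ/h
Q = ΔH = -52377 kJ/h = -14.549 kW
Heat removed = 872.96 kJ/min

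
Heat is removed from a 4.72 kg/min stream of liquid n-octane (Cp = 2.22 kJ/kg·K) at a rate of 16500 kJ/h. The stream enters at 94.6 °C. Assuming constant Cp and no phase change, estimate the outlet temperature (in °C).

T_out = 68.4 °C

Q = 16500 kJ/h = 275 kJ/min
ΔT = Q/(ṁ·Cp) = 275/(4.72×2.22) = 26.244 K
T_out = 94.6 − 26.244 = 68.356 °C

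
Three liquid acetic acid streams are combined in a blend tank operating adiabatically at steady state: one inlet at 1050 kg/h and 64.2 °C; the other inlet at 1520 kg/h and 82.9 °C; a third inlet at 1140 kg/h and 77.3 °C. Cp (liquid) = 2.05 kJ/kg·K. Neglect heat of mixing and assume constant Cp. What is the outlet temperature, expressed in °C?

Energy balance with Q = 0: Σ ṁᵢCp,ᵢ(T_out − Tᵢ) = 0
T_out = Σ ṁᵢCp,ᵢTᵢ / Σ ṁᵢCp,ᵢ
      = 577160 / 7605.5 = 75.887 °C

T_out = 75.9 °C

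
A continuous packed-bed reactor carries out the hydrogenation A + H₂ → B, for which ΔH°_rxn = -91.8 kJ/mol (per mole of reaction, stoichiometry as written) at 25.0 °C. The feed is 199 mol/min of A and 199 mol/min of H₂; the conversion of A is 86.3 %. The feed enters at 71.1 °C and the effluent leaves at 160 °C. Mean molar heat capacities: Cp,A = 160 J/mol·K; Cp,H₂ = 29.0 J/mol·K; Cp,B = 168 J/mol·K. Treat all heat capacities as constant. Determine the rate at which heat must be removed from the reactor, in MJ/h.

Q_out = 775 MJ/h

Extent of reaction ξ = 0.863 × 199 = 171.74 mol/min
Reaction term: ξ·ΔH°_rxn = 171.74 × -91.8 = -15765 kJ/min
Sensible, feed 71.1→25 °C: -1733.9 kJ/min
Outlet flows (mol/min): A 27.263, H₂ 27.263, B 171.74
Sensible, products 25→160 °C: 4590.6 kJ/min
Q = ΔH = -12909 kJ/min = -215.15 kW
Heat removed = 774.52 MJ/h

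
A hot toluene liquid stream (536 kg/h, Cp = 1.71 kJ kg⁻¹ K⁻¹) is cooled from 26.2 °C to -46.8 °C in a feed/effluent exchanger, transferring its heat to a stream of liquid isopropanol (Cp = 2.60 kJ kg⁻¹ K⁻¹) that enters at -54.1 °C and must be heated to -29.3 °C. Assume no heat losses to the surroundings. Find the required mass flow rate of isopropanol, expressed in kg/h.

ṁ_c = 1040 kg/h

Heat released by hot stream: Q = 536 × 1.71 × (26.2 − -46.8) = 66909 kJ/h
Energy balance on cold side (adiabatic exchanger): Q = ṁ_c·Cp_c·(T_c,out − T_c,in)
ṁ_c = 66909 / [2.60 × (-29.3 − -54.1)] = 1037.7 kg/h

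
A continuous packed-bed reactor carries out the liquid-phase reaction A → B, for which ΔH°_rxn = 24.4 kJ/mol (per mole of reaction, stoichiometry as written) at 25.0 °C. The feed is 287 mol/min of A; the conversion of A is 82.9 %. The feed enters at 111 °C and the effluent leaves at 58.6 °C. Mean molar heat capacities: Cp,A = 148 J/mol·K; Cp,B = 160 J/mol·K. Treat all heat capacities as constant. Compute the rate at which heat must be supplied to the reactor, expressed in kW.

Extent of reaction ξ = 0.829 × 287 = 237.92 mol/min
Reaction term: ξ·ΔH°_rxn = 237.92 × 24.4 = 5805.3 kJ/min
Sensible, feed 111→25 °C: -3652.9 kJ/min
Outlet flows (mol/min): A 49.077, B 237.92
Sensible, products 25→58.6 °C: 1523.1 kJ/min
Q = ΔH = 3675.5 kJ/min = 61.258 kW
Heat supplied = 61.258 kW

Q_in = 61.3 kW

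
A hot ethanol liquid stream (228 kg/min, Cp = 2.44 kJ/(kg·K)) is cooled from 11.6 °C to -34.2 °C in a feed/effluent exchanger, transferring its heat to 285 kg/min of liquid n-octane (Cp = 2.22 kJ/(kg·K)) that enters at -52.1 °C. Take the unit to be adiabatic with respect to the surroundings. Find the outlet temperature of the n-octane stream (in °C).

T_c,out = -11.8 °C

Heat released by hot stream: Q = 228 × 2.44 × (11.6 − -34.2) = 25479 kJ/min
Energy balance on cold side (adiabatic exchanger): Q = ṁ_c·Cp_c·(T_c,out − T_c,in)
T_c,out = -52.1 + 25479/(285 × 2.22) = -11.829 °C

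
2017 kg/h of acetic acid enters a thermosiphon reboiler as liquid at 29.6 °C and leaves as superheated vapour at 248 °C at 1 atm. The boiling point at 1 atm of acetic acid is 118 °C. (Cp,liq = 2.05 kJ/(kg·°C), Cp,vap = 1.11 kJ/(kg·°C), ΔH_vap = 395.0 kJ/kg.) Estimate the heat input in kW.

liquid 29.6→118 °C: 181.22 kJ/kg
vaporisation at 118 °C: 395 kJ/kg
vapour 118→248 °C: 144.3 kJ/kg
Δh = 181.22 + 395 + 144.3 = 720.52 kJ/kg
Q = ṁ·Δh = 2017 kg/h × 720.52 kJ/kg = 1.4533e+06 kJ/h
|Q| = 403.69 kW

Q = 404 kW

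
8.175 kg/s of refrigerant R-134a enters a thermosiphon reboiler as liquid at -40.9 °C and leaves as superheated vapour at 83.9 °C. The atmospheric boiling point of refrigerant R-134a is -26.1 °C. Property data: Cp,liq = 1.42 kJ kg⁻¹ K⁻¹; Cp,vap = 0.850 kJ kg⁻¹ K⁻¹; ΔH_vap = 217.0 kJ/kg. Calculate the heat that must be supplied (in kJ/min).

Q = 163000 kJ/min

liquid -40.9→-26.1 °C: 21.016 kJ/kg
vaporisation at -26.1 °C: 217 kJ/kg
vapour -26.1→83.9 °C: 93.5 kJ/kg
Δh = 21.016 + 217 + 93.5 = 331.52 kJ/kg
Q = ṁ·Δh = 8.175 kg/s × 331.52 kJ/kg = 2710.1 kJ/s
|Q| = 2710.1 kW = 162610 kJ/min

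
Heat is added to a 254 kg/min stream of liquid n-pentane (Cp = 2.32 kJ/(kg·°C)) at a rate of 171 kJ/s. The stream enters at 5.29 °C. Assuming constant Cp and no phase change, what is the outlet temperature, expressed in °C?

Q = 171 kJ/s = 10260 kJ/min
ΔT = Q/(ṁ·Cp) = 10260/(254×2.32) = 17.411 K
T_out = 5.29 + 17.411 = 22.701 °C

T_out = 22.7 °C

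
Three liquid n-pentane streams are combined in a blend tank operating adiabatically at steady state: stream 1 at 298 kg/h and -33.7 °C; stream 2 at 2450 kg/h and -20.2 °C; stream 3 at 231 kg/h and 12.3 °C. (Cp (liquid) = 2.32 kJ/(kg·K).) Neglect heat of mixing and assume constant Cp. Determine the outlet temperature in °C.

Adiabatic, steady state ⇒ Σ ṁᵢCp,ᵢ(T_out − Tᵢ) = 0
Σ ṁᵢCp,ᵢTᵢ = 298×2.32×-33.7 + 2450×2.32×-20.2 + 231×2.32×12.3 = -131520
Σ ṁᵢCp,ᵢ = 298×2.32 + 2450×2.32 + 231×2.32 = 6911.3
T_out = -131520 / 6911.3 = -19.03 °C

T_out = -19.0 °C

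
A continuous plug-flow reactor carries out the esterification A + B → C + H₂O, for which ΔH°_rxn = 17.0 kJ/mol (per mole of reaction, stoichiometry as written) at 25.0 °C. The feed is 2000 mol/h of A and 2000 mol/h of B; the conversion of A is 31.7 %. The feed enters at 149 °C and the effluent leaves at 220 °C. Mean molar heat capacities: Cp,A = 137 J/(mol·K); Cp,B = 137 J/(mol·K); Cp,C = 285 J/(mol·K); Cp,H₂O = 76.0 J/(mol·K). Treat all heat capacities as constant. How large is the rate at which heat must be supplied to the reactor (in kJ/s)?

Q_in = 16.8 kJ/s

Extent of reaction ξ = 0.317 × 2000 = 634 mol/h
Reaction term: ξ·ΔH°_rxn = 634 × 17.0 = 10778 kJ/h
Sensible, feed 149→25 °C: -67952 kJ/h
Outlet flows (mol/h): A 1366, B 1366, C 634, H₂O 634
Sensible, products 25→220 °C: 117620 kJ/h
Q = ΔH = 60442 kJ/h = 16.789 kW
Heat supplied = 16.789 kJ/s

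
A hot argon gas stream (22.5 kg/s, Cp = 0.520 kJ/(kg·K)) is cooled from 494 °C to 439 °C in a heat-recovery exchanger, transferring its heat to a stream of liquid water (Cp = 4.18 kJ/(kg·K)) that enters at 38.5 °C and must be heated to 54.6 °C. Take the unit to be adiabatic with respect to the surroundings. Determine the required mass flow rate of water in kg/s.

Heat released by hot stream: Q = 22.5 × 0.520 × (494 − 439) = 643.5 kJ/s
Energy balance on cold side (adiabatic exchanger): Q = ṁ_c·Cp_c·(T_c,out − T_c,in)
ṁ_c = 643.5 / [4.18 × (54.6 − 38.5)] = 9.5619 kg/s

ṁ_c = 9.56 kg/s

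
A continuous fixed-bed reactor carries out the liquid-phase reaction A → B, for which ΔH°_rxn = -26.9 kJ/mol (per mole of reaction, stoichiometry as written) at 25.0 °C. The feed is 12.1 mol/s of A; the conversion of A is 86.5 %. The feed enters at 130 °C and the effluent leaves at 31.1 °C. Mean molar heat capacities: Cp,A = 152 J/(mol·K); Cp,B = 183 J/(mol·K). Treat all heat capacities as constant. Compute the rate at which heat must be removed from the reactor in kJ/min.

Extent of reaction ξ = 0.865 × 12.1 = 10.466 mol/s
Reaction term: ξ·ΔH°_rxn = 10.466 × -26.9 = -281.55 kJ/s
Sensible, feed 130→25 °C: -193.12 kJ/s
Outlet flows (mol/s): A 1.6335, B 10.466
Sensible, products 25→31.1 °C: 13.198 kJ/s
Q = ΔH = -461.47 kJ/s = -461.47 kW
Heat removed = 27688 kJ/min

Q_out = 27700 kJ/min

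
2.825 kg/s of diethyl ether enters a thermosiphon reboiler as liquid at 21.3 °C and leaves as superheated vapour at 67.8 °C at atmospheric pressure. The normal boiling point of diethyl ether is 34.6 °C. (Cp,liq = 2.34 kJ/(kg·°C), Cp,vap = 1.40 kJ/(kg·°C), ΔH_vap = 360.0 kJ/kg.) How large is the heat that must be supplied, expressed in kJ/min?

Q = 74200 kJ/min

liquid 21.3→34.6 °C: 31.122 kJ/kg
vaporisation at 34.6 °C: 360 kJ/kg
vapour 34.6→67.8 °C: 46.48 kJ/kg
Δh = 31.122 + 360 + 46.48 = 437.6 kJ/kg
Q = ṁ·Δh = 2.825 kg/s × 437.6 kJ/kg = 1236.2 kJ/s
|Q| = 1236.2 kW = 74174 kJ/min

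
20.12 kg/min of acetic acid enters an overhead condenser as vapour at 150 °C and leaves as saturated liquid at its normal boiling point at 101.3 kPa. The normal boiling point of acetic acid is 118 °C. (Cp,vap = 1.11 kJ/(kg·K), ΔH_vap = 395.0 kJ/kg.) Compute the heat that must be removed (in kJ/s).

Q_c = 144 kJ/s

vapour 150→118 °C: -35.52 kJ/kg
condensation at 118 °C: -395 kJ/kg
Δh = -35.52 + -395 = -430.52 kJ/kg
Q = ṁ·Δh = 20.12 kg/min × -430.52 kJ/kg = -8662.1 kJ/min
|Q| = 144.37 kW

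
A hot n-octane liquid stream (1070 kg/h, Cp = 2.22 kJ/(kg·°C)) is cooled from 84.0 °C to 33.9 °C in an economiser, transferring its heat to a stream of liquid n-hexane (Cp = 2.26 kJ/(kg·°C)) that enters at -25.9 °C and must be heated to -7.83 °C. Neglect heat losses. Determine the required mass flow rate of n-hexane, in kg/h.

ṁ_c = 2910 kg/h

Heat released by hot stream: Q = 1070 × 2.22 × (84.0 − 33.9) = 119010 kJ/h
Energy balance on cold side (adiabatic exchanger): Q = ṁ_c·Cp_c·(T_c,out − T_c,in)
ṁ_c = 119010 / [2.26 × (-7.83 − -25.9)] = 2914.1 kg/h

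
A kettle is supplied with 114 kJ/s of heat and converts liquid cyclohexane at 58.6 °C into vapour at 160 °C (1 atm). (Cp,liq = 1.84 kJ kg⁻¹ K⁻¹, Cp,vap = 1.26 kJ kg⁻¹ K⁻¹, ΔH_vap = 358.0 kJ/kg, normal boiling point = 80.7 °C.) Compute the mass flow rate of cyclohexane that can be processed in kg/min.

ṁ = 13.7 kg/min

Δh = 1.84×(80.7−58.6) + 358.0 + 1.26×(160−80.7) = 498.58 kJ/kg
Q = 114 kJ/s = 114 kJ/s = 6840 kJ/min
ṁ = Q/Δh = 6840 / 498.58 = 13.719 kg/min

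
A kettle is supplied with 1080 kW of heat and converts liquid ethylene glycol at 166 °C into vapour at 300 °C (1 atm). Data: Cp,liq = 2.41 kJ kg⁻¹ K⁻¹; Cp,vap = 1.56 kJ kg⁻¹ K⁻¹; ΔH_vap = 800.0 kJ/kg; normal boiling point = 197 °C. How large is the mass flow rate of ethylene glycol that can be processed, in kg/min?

ṁ = 62.6 kg/min

Δh = 2.41×(197−166) + 800.0 + 1.56×(300−197) = 1035.4 kJ/kg
Q = 1080 kW = 1080 kJ/s = 64800 kJ/min
ṁ = Q/Δh = 64800 / 1035.4 = 62.585 kg/min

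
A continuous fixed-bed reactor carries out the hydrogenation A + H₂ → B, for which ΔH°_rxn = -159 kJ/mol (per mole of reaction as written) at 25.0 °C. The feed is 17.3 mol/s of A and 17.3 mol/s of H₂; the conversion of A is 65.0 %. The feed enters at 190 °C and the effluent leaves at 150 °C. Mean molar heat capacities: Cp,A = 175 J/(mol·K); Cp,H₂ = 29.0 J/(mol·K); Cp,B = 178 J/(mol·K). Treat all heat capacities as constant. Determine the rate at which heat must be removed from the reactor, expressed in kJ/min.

Q_out = 118000 kJ/min

Extent of reaction ξ = 0.650 × 17.3 = 11.245 mol/s
Reaction term: ξ·ΔH°_rxn = 11.245 × -159 = -1788 kJ/s
Sensible, feed 190→25 °C: -582.32 kJ/s
Outlet flows (mol/s): A 6.055, H₂ 6.055, B 11.245
Sensible, products 25→150 °C: 404.6 kJ/s
Q = ΔH = -1965.7 kJ/s = -1965.7 kW
Heat removed = 117940 kJ/min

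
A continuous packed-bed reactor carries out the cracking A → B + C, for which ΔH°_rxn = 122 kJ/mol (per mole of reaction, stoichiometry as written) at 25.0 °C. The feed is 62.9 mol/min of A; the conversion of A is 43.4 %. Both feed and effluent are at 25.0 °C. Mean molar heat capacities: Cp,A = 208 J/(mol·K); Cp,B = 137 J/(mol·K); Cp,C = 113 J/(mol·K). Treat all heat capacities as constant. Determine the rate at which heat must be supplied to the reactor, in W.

Extent of reaction ξ = 0.434 × 62.9 = 27.299 mol/min
Reaction term: ξ·ΔH°_rxn = 27.299 × 122 = 3330.4 kJ/min
Q = ΔH = 3330.4 kJ/min = 55.507 kW
Heat supplied = 55507 W

Q_in = 55500 W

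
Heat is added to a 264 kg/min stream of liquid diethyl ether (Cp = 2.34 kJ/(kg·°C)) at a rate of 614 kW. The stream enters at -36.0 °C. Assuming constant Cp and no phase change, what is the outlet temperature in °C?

T_out = 23.6 °C

Q = 614 kW = 36840 kJ/min
ΔT = Q/(ṁ·Cp) = 36840/(264×2.34) = 59.635 K
T_out = -36.0 + 59.635 = 23.635 °C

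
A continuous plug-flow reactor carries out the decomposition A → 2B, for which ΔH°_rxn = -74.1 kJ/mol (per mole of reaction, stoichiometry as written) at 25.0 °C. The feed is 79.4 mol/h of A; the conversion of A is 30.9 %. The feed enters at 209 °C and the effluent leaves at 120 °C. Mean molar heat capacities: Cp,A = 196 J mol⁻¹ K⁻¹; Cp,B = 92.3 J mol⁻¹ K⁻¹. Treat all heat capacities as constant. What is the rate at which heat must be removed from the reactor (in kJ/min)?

Extent of reaction ξ = 0.309 × 79.4 = 24.535 mol/h
Reaction term: ξ·ΔH°_rxn = 24.535 × -74.1 = -1818 kJ/h
Sensible, feed 209→25 °C: -2863.5 kJ/h
Outlet flows (mol/h): A 54.865, B 49.069
Sensible, products 25→120 °C: 1451.9 kJ/h
Q = ΔH = -3229.6 kJ/h = -0.89712 kW
Heat removed = 53.827 kJ/min

Q_out = 53.8 kJ/min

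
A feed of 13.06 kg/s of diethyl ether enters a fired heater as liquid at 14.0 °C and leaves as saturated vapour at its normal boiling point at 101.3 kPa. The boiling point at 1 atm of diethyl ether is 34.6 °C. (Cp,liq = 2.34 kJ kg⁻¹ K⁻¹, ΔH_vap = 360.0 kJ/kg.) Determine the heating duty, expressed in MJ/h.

Q = 19200 MJ/h

liquid 14.0→34.6 °C: 48.204 kJ/kg
vaporisation at 34.6 °C: 360 kJ/kg
Δh = 48.204 + 360 = 408.2 kJ/kg
Q = ṁ·Δh = 13.06 kg/s × 408.2 kJ/kg = 5331.1 kJ/s
|Q| = 5331.1 kW = 19192 MJ/h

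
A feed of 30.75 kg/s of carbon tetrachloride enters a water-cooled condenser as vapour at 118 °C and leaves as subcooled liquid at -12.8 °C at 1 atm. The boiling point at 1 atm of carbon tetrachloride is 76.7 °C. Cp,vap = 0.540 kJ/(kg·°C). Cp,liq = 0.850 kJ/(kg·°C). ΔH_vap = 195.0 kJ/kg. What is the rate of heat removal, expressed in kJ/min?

vapour 118→76.7 °C: -22.302 kJ/kg
condensation at 76.7 °C: -195 kJ/kg
liquid 76.7→-12.8 °C: -76.075 kJ/kg
Δh = -22.302 + -195 + -76.075 = -293.38 kJ/kg
Q = ṁ·Δh = 30.75 kg/s × -293.38 kJ/kg = -9021.3 kJ/s
|Q| = 9021.3 kW = 541280 kJ/min

Q_c = 541000 kJ/min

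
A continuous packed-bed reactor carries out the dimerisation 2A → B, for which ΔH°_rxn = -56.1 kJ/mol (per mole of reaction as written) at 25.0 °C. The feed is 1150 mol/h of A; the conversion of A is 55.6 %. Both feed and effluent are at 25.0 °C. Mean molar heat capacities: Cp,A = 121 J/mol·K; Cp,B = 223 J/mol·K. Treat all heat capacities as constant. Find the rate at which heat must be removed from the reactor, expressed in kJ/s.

Extent of reaction ξ = 0.556 × 1150 / 2 = 319.7 mol/h
Reaction term: ξ·ΔH°_rxn = 319.7 × -56.1 = -17935 kJ/h
Q = ΔH = -17935 kJ/h = -4.982 kW
Heat removed = 4.982 kJ/s

Q_out = 4.98 kJ/s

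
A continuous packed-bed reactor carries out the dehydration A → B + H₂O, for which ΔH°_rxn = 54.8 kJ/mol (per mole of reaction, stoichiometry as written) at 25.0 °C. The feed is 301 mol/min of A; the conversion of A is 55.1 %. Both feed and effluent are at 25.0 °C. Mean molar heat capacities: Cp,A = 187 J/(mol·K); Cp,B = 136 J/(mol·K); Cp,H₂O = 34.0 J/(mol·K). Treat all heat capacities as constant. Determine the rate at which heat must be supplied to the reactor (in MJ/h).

Q_in = 545 MJ/h

Extent of reaction ξ = 0.551 × 301 = 165.85 mol/min
Reaction term: ξ·ΔH°_rxn = 165.85 × 54.8 = 9088.6 kJ/min
Q = ΔH = 9088.6 kJ/min = 151.48 kW
Heat supplied = 545.32 MJ/h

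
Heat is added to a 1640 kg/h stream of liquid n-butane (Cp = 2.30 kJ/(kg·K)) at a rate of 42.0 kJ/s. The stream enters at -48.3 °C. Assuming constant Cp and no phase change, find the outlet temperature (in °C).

Q = 42.0 kJ/s = 151200 kJ/h
ΔT = Q/(ṁ·Cp) = 151200/(1640×2.30) = 40.085 K
T_out = -48.3 + 40.085 = -8.2152 °C

T_out = -8.22 °C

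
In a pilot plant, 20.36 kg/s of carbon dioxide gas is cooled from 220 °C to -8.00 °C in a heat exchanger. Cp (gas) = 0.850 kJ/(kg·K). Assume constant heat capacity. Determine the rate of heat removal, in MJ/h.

Q = ṁ·Cp·ΔT = 20.36 × 0.850 × (-8.00 − 220) = -3945.8 kJ/s
Cooling duty = 14205 MJ/h

Q_c = 14200 MJ/h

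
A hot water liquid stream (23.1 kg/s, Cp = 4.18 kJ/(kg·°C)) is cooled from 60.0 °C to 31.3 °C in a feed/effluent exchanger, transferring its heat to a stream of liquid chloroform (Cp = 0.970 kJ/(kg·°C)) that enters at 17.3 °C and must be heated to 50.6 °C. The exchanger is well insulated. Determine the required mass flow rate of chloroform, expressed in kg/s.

Heat released by hot stream: Q = 23.1 × 4.18 × (60.0 − 31.3) = 2771.2 kJ/s
Energy balance on cold side (adiabatic exchanger): Q = ṁ_c·Cp_c·(T_c,out − T_c,in)
ṁ_c = 2771.2 / [0.970 × (50.6 − 17.3)] = 85.793 kg/s

ṁ_c = 85.8 kg/s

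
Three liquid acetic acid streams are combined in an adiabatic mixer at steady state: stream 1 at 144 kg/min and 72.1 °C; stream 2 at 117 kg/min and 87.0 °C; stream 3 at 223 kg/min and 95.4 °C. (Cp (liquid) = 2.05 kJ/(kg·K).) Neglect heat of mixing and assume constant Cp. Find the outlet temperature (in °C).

T_out = 86.4 °C

Adiabatic, steady state ⇒ Σ ṁᵢCp,ᵢ(T_out − Tᵢ) = 0
T_out = Σ ṁᵢCp,ᵢTᵢ / Σ ṁᵢCp,ᵢ
      = 85763 / 992.2 = 86.437 °C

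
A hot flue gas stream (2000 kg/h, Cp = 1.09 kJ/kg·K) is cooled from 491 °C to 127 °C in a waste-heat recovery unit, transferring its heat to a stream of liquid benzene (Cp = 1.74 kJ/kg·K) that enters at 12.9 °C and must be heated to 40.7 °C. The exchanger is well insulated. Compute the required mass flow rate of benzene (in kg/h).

ṁ_c = 16400 kg/h

Heat released by hot stream: Q = 2000 × 1.09 × (491 − 127) = 793520 kJ/h
Energy balance on cold side (adiabatic exchanger): Q = ṁ_c·Cp_c·(T_c,out − T_c,in)
ṁ_c = 793520 / [1.74 × (40.7 − 12.9)] = 16405 kg/h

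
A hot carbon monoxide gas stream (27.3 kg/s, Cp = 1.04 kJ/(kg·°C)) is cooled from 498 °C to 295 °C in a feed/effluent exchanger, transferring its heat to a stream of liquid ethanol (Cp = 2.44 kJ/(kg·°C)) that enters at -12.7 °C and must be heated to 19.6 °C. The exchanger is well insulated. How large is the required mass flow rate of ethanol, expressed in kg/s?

Heat released by hot stream: Q = 27.3 × 1.04 × (498 − 295) = 5763.6 kJ/s
Energy balance on cold side (adiabatic exchanger): Q = ṁ_c·Cp_c·(T_c,out − T_c,in)
ṁ_c = 5763.6 / [2.44 × (19.6 − -12.7)] = 73.131 kg/s

ṁ_c = 73.1 kg/s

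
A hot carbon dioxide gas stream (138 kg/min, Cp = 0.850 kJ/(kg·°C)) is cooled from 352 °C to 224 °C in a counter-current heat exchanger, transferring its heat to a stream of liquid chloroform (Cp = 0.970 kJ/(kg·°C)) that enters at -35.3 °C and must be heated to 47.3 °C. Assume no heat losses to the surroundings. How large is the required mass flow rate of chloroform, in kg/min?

ṁ_c = 187 kg/min

Heat released by hot stream: Q = 138 × 0.850 × (352 − 224) = 15014 kJ/min
Energy balance on cold side (adiabatic exchanger): Q = ṁ_c·Cp_c·(T_c,out − T_c,in)
ṁ_c = 15014 / [0.970 × (47.3 − -35.3)] = 187.39 kg/min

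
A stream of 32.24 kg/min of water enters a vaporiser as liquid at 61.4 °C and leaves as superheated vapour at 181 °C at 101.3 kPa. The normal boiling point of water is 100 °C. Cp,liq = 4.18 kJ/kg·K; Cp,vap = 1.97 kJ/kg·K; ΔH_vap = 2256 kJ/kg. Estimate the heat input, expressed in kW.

Q = 1380 kW

liquid 61.4→100 °C: 161.35 kJ/kg
vaporisation at 100 °C: 2256 kJ/kg
vapour 100→181 °C: 159.57 kJ/kg
Δh = 161.35 + 2256 + 159.57 = 2576.9 kJ/kg
Q = ṁ·Δh = 32.24 kg/min × 2576.9 kJ/kg = 83080 kJ/min
|Q| = 1384.7 kW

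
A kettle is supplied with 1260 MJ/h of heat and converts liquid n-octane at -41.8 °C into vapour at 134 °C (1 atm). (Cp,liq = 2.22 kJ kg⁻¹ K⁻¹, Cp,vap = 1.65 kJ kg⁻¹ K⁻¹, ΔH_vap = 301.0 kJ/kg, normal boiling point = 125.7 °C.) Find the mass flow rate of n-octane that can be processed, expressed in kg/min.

Δh = 2.22×(125.7−-41.8) + 301.0 + 1.65×(134−125.7) = 686.55 kJ/kg
Q = 1260 MJ/h = 350 kJ/s = 21000 kJ/min
ṁ = Q/Δh = 21000 / 686.55 = 30.588 kg/min

ṁ = 30.6 kg/min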